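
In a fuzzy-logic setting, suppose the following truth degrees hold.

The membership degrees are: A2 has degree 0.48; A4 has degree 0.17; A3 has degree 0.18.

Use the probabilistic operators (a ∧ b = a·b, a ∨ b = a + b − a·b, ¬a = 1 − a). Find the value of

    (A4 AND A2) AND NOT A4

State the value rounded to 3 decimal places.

A4 AND A2 = a·b on (0.1700, 0.4800) = 0.0816
NOT A4 = 1 − 0.1700 = 0.8300
(A4 AND A2) AND NOT A4 = a·b on (0.0816, 0.8300) = 0.0677

0.068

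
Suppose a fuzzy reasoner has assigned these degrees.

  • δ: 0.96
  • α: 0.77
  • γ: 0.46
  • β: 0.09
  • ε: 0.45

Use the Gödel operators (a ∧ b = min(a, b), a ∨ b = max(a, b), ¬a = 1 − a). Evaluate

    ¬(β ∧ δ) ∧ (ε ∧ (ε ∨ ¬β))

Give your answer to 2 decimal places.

β ∧ δ = min(a, b) on (0.09, 0.96) = 0.09
¬(β ∧ δ) = 1 − 0.09 = 0.91
¬β = 1 − 0.09 = 0.91
ε ∨ ¬β = max(a, b) on (0.45, 0.91) = 0.91
ε ∧ (ε ∨ ¬β) = min(a, b) on (0.45, 0.91) = 0.45
¬(β ∧ δ) ∧ (ε ∧ (ε ∨ ¬β)) = min(a, b) on (0.91, 0.45) = 0.45

0.45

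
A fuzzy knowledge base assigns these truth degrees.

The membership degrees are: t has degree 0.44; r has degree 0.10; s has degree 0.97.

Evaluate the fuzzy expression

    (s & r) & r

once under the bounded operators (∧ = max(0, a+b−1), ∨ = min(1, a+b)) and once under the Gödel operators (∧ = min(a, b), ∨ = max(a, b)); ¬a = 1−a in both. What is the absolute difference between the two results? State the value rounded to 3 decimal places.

Under bounded:
  s & r = max(0, a+b−1) on (0.97, 0.10) = 0.07
  (s & r) & r = max(0, a+b−1) on (0.07, 0.10) = 0.00
  → value = 0.0000
Under Gödel:
  s & r = min(a, b) on (0.97, 0.10) = 0.10
  (s & r) & r = min(a, b) on (0.10, 0.10) = 0.10
  → value = 0.1000
|0.0000 − 0.1000| = 0.100

0.100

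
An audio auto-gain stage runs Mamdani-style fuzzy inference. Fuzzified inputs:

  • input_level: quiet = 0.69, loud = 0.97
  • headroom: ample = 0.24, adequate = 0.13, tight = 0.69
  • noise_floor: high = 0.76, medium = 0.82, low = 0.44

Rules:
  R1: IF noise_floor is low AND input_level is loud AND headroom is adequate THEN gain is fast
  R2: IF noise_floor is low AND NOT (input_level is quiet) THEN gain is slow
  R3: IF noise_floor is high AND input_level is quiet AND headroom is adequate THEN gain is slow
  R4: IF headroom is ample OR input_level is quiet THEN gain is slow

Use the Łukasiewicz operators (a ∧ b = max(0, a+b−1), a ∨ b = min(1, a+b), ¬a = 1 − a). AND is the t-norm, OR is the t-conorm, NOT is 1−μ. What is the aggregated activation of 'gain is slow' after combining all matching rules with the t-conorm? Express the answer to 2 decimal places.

0.93

R1: low=0.44, loud=0.97, adequate=0.13; AND[max(0, a+b−1)] → w = 0.00
R2: low=0.44, ¬quiet=1−0.69=0.31; AND[max(0, a+b−1)] → w = 0.00
R3: high=0.76, quiet=0.69, adequate=0.13; AND[max(0, a+b−1)] → w = 0.00
R4: ample=0.24, quiet=0.69; OR[min(1, a+b)] → w = 0.93
Rules with consequent 'slow': {R2, R3, R4} → strengths 0.00, 0.00, 0.93
Aggregate via t-conorm [min(1, a+b)]: 0.93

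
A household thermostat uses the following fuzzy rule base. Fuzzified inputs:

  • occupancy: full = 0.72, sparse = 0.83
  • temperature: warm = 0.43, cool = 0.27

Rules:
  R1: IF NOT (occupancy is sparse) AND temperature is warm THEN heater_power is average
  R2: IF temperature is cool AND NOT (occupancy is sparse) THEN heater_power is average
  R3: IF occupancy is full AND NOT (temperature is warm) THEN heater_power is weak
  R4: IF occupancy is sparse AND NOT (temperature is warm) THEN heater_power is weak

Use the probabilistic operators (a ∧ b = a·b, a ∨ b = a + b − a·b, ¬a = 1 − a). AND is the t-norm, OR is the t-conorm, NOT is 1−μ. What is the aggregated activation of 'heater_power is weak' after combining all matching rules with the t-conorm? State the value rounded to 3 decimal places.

0.689

R1: ¬sparse=1−0.83=0.17, warm=0.43; AND[a·b] → w = 0.0731
R2: cool=0.27, ¬sparse=1−0.83=0.17; AND[a·b] → w = 0.0459
R3: full=0.72, ¬warm=1−0.43=0.57; AND[a·b] → w = 0.4104
R4: sparse=0.83, ¬warm=1−0.43=0.57; AND[a·b] → w = 0.4731
Rules with consequent 'weak': {R3, R4} → strengths 0.4104, 0.4731
Aggregate via t-conorm [a + b − a·b]: 0.6893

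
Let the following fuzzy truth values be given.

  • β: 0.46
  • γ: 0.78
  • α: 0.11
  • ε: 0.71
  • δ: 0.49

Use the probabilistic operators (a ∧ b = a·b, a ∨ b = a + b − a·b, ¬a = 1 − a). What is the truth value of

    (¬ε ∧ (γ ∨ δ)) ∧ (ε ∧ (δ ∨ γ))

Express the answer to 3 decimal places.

0.162

¬ε = 1 − 0.7100 = 0.2900
γ ∨ δ = a + b − a·b on (0.7800, 0.4900) = 0.8878
¬ε ∧ (γ ∨ δ) = a·b on (0.2900, 0.8878) = 0.2575
δ ∨ γ = a + b − a·b on (0.4900, 0.7800) = 0.8878
ε ∧ (δ ∨ γ) = a·b on (0.7100, 0.8878) = 0.6303
(¬ε ∧ (γ ∨ δ)) ∧ (ε ∧ (δ ∨ γ)) = a·b on (0.2575, 0.6303) = 0.1623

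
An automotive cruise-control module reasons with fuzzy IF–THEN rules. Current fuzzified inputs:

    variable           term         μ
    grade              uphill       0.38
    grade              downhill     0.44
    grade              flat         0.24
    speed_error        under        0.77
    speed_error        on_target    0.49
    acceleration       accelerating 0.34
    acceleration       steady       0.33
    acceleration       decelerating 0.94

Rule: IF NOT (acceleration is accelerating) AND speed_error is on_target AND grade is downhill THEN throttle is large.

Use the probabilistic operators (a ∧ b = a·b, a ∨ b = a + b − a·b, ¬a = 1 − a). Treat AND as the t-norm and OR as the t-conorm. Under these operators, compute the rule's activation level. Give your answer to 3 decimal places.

0.142

firing strength: ¬accelerating=1−0.34=0.66, on_target=0.49, downhill=0.44; AND[a·b] → w = 0.1423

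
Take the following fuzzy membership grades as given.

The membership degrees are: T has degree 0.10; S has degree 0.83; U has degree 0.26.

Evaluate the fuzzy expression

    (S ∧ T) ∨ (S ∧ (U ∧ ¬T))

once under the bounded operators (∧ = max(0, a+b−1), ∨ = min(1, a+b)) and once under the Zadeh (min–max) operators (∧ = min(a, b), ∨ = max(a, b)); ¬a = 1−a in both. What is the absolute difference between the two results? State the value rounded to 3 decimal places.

0.260

Under bounded:
  S ∧ T = max(0, a+b−1) on (0.83, 0.10) = 0.00
  ¬T = 1 − 0.10 = 0.90
  U ∧ ¬T = max(0, a+b−1) on (0.26, 0.90) = 0.16
  S ∧ (U ∧ ¬T) = max(0, a+b−1) on (0.83, 0.16) = 0.00
  (S ∧ T) ∨ (S ∧ (U ∧ ¬T)) = min(1, a+b) on (0.00, 0.00) = 0.00
  → value = 0.0000
Under Zadeh (min–max):
  S ∧ T = min(a, b) on (0.83, 0.10) = 0.10
  ¬T = 1 − 0.10 = 0.90
  U ∧ ¬T = min(a, b) on (0.26, 0.90) = 0.26
  S ∧ (U ∧ ¬T) = min(a, b) on (0.83, 0.26) = 0.26
  (S ∧ T) ∨ (S ∧ (U ∧ ¬T)) = max(a, b) on (0.10, 0.26) = 0.26
  → value = 0.2600
|0.0000 − 0.2600| = 0.260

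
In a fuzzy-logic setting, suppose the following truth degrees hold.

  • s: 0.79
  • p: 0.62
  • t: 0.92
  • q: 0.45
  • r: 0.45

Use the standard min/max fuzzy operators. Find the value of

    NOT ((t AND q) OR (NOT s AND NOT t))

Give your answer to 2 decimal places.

0.55

t AND q = min(a, b) on (0.92, 0.45) = 0.45
NOT s = 1 − 0.79 = 0.21
NOT t = 1 − 0.92 = 0.08
NOT s AND NOT t = min(a, b) on (0.21, 0.08) = 0.08
(t AND q) OR (NOT s AND NOT t) = max(a, b) on (0.45, 0.08) = 0.45
NOT ((t AND q) OR (NOT s AND NOT t)) = 1 − 0.45 = 0.55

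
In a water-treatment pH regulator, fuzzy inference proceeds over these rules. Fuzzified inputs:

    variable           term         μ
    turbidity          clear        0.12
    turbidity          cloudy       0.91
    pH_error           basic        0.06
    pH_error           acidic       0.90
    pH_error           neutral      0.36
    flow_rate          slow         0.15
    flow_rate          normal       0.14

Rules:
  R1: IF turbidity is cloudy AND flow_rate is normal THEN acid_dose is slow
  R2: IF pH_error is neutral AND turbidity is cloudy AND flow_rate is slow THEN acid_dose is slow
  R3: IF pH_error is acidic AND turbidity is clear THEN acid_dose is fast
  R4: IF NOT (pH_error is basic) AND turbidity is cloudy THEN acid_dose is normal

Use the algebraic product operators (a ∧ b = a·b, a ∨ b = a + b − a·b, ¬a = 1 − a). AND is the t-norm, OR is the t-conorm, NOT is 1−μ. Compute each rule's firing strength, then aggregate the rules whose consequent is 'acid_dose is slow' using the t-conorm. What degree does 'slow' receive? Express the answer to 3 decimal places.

R1: cloudy=0.91, normal=0.14; AND[a·b] → w = 0.1274
R2: neutral=0.36, cloudy=0.91, slow=0.15; AND[a·b] → w = 0.0491
R3: acidic=0.90, clear=0.12; AND[a·b] → w = 0.1080
R4: ¬basic=1−0.06=0.94, cloudy=0.91; AND[a·b] → w = 0.8554
Rules with consequent 'slow': {R1, R2} → strengths 0.1274, 0.0491
Aggregate via t-conorm [a + b − a·b]: 0.1703

0.170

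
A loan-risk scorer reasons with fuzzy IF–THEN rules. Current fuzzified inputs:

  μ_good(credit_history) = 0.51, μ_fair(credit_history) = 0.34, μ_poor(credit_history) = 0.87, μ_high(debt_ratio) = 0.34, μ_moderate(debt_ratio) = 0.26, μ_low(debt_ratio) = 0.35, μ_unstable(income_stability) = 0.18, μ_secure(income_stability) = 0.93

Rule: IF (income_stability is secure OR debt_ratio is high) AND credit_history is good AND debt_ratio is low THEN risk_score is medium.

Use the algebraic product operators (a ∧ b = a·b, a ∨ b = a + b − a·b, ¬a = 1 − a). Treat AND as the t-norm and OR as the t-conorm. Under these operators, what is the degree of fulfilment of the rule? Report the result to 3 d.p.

firing strength: (secure=0.93 OR high=0.34) = 0.9538; AND[a·b] with good=0.51, low=0.35 → w = 0.1703

0.170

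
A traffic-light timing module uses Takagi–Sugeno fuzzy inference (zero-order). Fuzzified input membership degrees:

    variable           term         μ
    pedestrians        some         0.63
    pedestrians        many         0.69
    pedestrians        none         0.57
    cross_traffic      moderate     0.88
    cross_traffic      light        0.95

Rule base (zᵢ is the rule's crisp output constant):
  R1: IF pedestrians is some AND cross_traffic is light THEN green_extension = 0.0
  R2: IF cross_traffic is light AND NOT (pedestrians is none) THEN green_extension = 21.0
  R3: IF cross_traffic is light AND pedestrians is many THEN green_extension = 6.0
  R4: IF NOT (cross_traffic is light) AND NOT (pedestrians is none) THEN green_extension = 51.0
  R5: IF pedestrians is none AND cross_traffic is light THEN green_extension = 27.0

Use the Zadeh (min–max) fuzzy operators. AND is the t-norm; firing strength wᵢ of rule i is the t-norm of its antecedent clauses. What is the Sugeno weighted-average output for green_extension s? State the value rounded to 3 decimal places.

13.127

R1 (z=0.0): some=0.63, light=0.95; AND[min(a, b)] → w = 0.63
R2 (z=21.0): light=0.95, ¬none=1−0.57=0.43; AND[min(a, b)] → w = 0.43
R3 (z=6.0): light=0.95, many=0.69; AND[min(a, b)] → w = 0.69
R4 (z=51.0): ¬light=1−0.95=0.05, ¬none=1−0.57=0.43; AND[min(a, b)] → w = 0.05
R5 (z=27.0): none=0.57, light=0.95; AND[min(a, b)] → w = 0.57
Weighted average = (0.63·0.0 + 0.43·21.0 + 0.69·6.0 + 0.05·51.0 + 0.57·27.0) / (0.63 + 0.43 + 0.69 + 0.05 + 0.57)
  = 31.1100 / 2.3700 = 13.127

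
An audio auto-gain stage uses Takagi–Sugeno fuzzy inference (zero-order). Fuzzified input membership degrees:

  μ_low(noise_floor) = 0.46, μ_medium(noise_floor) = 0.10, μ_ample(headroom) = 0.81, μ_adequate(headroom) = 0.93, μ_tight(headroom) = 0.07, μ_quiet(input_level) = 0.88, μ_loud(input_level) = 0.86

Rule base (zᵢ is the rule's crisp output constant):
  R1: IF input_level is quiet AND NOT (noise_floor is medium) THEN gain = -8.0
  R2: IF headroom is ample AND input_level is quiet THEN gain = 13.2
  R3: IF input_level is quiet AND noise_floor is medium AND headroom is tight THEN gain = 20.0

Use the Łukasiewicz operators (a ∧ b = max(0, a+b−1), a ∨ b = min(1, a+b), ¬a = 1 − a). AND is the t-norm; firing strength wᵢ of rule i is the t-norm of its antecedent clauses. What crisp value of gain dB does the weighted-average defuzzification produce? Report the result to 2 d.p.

R1 (z=-8.0): quiet=0.88, ¬medium=1−0.10=0.90; AND[max(0, a+b−1)] → w = 0.78
R2 (z=13.2): ample=0.81, quiet=0.88; AND[max(0, a+b−1)] → w = 0.69
R3 (z=20.0): quiet=0.88, medium=0.10, tight=0.07; AND[max(0, a+b−1)] → w = 0.00
Weighted average = (0.78·-8.0 + 0.69·13.2 + 0.00·20.0) / (0.78 + 0.69 + 0.00)
  = 2.8680 / 1.4700 = 1.95

1.95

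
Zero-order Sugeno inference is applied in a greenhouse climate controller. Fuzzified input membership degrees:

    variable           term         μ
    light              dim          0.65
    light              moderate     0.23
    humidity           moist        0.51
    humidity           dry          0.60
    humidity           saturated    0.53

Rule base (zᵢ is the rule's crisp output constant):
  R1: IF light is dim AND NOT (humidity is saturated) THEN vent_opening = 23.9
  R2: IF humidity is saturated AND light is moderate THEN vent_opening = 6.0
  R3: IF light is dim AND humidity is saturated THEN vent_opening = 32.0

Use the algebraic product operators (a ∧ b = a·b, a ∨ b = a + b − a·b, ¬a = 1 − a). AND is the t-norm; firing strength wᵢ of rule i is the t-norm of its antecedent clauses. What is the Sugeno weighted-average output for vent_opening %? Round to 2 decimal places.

24.69

R1 (z=23.9): dim=0.65, ¬saturated=1−0.53=0.47; AND[a·b] → w = 0.3055
R2 (z=6.0): saturated=0.53, moderate=0.23; AND[a·b] → w = 0.1219
R3 (z=32.0): dim=0.65, saturated=0.53; AND[a·b] → w = 0.3445
Weighted average = (0.3055·23.9 + 0.1219·6.0 + 0.3445·32.0) / (0.3055 + 0.1219 + 0.3445)
  = 19.0569 / 0.7719 = 24.69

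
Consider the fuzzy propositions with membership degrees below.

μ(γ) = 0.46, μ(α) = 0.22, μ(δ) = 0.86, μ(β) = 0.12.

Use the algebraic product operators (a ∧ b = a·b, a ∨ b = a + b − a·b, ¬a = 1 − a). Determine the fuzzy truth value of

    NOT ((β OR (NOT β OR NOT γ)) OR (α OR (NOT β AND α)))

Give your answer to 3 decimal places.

0.031

NOT β = 1 − 0.1200 = 0.8800
NOT γ = 1 − 0.4600 = 0.5400
NOT β OR NOT γ = a + b − a·b on (0.8800, 0.5400) = 0.9448
β OR (NOT β OR NOT γ) = a + b − a·b on (0.1200, 0.9448) = 0.9514
NOT β = 1 − 0.1200 = 0.8800
NOT β AND α = a·b on (0.8800, 0.2200) = 0.1936
α OR (NOT β AND α) = a + b − a·b on (0.2200, 0.1936) = 0.3710
(β OR (NOT β OR NOT γ)) OR (α OR (NOT β AND α)) = a + b − a·b on (0.9514, 0.3710) = 0.9694
NOT ((β OR (NOT β OR NOT γ)) OR (α OR (NOT β AND α))) = 1 − 0.9694 = 0.0306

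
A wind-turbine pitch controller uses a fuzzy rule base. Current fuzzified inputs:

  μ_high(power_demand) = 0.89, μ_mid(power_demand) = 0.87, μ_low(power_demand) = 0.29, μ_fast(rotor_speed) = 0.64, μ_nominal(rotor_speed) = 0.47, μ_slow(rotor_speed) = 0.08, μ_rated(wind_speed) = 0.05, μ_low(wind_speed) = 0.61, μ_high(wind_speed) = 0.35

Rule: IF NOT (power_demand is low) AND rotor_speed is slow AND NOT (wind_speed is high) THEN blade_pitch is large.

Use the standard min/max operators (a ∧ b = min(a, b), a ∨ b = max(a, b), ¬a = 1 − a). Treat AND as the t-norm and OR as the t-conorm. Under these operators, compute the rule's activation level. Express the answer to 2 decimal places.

firing strength: ¬low=1−0.29=0.71, slow=0.08, ¬high=1−0.35=0.65; AND[min(a, b)] → w = 0.08

0.08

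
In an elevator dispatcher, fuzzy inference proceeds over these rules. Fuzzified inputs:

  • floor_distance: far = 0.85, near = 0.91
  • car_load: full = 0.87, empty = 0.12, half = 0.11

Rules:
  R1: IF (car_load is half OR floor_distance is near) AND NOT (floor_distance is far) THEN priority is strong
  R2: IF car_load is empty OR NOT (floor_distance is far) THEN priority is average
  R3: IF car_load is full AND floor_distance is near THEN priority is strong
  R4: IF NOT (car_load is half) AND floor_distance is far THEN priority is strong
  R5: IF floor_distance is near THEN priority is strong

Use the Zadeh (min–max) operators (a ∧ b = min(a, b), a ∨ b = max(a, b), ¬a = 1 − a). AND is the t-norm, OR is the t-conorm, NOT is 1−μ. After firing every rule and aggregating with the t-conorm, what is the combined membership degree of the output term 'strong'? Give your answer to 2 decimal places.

0.91

R1: (half=0.11 OR near=0.91) = 0.91; AND[min(a, b)] with ¬far=1−0.85=0.15 → w = 0.15
R2: empty=0.12, ¬far=1−0.85=0.15; OR[max(a, b)] → w = 0.15
R3: full=0.87, near=0.91; AND[min(a, b)] → w = 0.87
R4: ¬half=1−0.11=0.89, far=0.85; AND[min(a, b)] → w = 0.85
R5: near=0.91 → w = 0.91
Rules with consequent 'strong': {R1, R3, R4, R5} → strengths 0.15, 0.87, 0.85, 0.91
Aggregate via t-conorm [max(a, b)]: 0.91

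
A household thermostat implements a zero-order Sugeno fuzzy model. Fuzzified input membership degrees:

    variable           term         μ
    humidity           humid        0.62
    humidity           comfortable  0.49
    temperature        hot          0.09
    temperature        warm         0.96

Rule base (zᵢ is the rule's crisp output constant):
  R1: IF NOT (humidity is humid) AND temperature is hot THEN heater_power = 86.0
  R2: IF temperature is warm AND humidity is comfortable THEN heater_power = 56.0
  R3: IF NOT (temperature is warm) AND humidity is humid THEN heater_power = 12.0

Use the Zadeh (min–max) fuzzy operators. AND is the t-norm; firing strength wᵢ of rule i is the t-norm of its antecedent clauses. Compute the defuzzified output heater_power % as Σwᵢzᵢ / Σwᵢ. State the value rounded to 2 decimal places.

R1 (z=86.0): ¬humid=1−0.62=0.38, hot=0.09; AND[min(a, b)] → w = 0.09
R2 (z=56.0): warm=0.96, comfortable=0.49; AND[min(a, b)] → w = 0.49
R3 (z=12.0): ¬warm=1−0.96=0.04, humid=0.62; AND[min(a, b)] → w = 0.04
Weighted average = (0.09·86.0 + 0.49·56.0 + 0.04·12.0) / (0.09 + 0.49 + 0.04)
  = 35.6600 / 0.6200 = 57.52

57.52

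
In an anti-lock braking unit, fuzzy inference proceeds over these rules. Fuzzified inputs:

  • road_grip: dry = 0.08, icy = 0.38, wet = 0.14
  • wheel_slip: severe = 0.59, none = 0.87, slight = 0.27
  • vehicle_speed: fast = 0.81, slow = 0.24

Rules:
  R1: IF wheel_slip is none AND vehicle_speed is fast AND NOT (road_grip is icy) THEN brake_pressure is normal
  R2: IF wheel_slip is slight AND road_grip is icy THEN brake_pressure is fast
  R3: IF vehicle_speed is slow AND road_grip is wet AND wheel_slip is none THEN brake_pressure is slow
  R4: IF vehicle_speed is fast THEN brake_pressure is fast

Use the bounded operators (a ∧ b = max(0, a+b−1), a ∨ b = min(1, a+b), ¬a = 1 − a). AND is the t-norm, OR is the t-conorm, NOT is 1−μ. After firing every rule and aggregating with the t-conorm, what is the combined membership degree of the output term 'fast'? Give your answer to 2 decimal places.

R1: none=0.87, fast=0.81, ¬icy=1−0.38=0.62; AND[max(0, a+b−1)] → w = 0.30
R2: slight=0.27, icy=0.38; AND[max(0, a+b−1)] → w = 0.00
R3: slow=0.24, wet=0.14, none=0.87; AND[max(0, a+b−1)] → w = 0.00
R4: fast=0.81 → w = 0.81
Rules with consequent 'fast': {R2, R4} → strengths 0.00, 0.81
Aggregate via t-conorm [min(1, a+b)]: 0.81

0.81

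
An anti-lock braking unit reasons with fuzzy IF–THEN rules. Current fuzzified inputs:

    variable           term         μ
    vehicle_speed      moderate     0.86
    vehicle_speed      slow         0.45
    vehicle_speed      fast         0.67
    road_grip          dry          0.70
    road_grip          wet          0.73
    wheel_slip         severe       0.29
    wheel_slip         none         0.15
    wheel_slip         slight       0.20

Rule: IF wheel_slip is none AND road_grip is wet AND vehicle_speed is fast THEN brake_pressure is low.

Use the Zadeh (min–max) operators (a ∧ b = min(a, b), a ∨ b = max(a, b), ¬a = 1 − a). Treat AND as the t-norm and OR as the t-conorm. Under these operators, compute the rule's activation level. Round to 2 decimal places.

0.15

firing strength: none=0.15, wet=0.73, fast=0.67; AND[min(a, b)] → w = 0.15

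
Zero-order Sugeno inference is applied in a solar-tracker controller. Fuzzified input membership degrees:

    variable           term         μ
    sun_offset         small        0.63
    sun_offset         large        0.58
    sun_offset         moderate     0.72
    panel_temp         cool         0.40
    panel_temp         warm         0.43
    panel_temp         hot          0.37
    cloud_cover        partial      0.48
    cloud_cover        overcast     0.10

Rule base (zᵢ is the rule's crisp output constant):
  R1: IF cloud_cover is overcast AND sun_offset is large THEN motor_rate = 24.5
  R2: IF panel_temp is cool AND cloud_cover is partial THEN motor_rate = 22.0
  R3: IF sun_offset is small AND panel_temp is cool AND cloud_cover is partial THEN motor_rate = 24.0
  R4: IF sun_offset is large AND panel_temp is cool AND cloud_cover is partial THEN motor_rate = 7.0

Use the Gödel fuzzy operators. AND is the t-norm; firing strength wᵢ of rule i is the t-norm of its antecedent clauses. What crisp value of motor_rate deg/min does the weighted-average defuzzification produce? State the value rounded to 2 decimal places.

R1 (z=24.5): overcast=0.10, large=0.58; AND[min(a, b)] → w = 0.10
R2 (z=22.0): cool=0.40, partial=0.48; AND[min(a, b)] → w = 0.40
R3 (z=24.0): small=0.63, cool=0.40, partial=0.48; AND[min(a, b)] → w = 0.40
R4 (z=7.0): large=0.58, cool=0.40, partial=0.48; AND[min(a, b)] → w = 0.40
Weighted average = (0.10·24.5 + 0.40·22.0 + 0.40·24.0 + 0.40·7.0) / (0.10 + 0.40 + 0.40 + 0.40)
  = 23.6500 / 1.3000 = 18.19

18.19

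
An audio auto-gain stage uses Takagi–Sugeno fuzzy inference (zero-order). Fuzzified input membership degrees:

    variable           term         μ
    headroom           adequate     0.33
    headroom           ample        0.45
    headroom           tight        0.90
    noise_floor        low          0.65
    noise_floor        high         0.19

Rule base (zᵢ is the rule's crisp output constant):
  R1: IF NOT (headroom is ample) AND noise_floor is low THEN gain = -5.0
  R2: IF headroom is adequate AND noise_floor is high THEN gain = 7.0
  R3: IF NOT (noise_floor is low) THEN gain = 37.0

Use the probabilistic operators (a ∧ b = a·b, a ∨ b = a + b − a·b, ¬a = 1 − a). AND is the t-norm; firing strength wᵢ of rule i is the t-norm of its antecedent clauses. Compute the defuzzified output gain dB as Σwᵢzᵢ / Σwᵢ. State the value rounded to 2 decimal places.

15.06

R1 (z=-5.0): ¬ample=1−0.45=0.55, low=0.65; AND[a·b] → w = 0.3575
R2 (z=7.0): adequate=0.33, high=0.19; AND[a·b] → w = 0.0627
R3 (z=37.0): ¬low=1−0.65=0.35 → w = 0.3500
Weighted average = (0.3575·-5.0 + 0.0627·7.0 + 0.3500·37.0) / (0.3575 + 0.0627 + 0.3500)
  = 11.6014 / 0.7702 = 15.06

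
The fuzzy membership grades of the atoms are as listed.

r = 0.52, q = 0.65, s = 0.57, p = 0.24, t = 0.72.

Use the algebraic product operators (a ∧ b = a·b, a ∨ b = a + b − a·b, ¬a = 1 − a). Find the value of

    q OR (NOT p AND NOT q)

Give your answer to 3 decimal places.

NOT p = 1 − 0.2400 = 0.7600
NOT q = 1 − 0.6500 = 0.3500
NOT p AND NOT q = a·b on (0.7600, 0.3500) = 0.2660
q OR (NOT p AND NOT q) = a + b − a·b on (0.6500, 0.2660) = 0.7431

0.743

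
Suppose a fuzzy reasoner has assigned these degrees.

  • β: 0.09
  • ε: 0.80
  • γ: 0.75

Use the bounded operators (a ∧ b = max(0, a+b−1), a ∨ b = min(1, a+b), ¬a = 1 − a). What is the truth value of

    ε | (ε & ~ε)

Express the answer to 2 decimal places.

0.80

~ε = 1 − 0.80 = 0.20
ε & ~ε = max(0, a+b−1) on (0.80, 0.20) = 0.00
ε | (ε & ~ε) = min(1, a+b) on (0.80, 0.00) = 0.80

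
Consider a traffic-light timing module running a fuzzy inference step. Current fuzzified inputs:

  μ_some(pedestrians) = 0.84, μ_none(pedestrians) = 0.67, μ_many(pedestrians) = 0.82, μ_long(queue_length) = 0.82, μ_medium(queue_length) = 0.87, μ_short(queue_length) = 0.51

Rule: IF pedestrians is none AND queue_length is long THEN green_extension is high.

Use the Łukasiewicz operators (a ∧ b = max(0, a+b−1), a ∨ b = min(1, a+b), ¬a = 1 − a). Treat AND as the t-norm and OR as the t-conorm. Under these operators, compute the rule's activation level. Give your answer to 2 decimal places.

0.49

firing strength: none=0.67, long=0.82; AND[max(0, a+b−1)] → w = 0.49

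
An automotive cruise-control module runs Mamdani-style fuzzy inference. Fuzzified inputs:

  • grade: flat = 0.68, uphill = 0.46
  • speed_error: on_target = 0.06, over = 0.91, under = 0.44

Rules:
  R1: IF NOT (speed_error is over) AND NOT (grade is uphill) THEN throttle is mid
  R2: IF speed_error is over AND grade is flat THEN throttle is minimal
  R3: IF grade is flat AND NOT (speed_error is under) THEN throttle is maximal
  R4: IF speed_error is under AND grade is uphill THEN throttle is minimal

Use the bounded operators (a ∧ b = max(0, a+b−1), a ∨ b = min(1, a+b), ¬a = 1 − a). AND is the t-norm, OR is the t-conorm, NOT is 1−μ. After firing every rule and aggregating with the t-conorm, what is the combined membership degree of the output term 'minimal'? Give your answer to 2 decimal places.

R1: ¬over=1−0.91=0.09, ¬uphill=1−0.46=0.54; AND[max(0, a+b−1)] → w = 0.00
R2: over=0.91, flat=0.68; AND[max(0, a+b−1)] → w = 0.59
R3: flat=0.68, ¬under=1−0.44=0.56; AND[max(0, a+b−1)] → w = 0.24
R4: under=0.44, uphill=0.46; AND[max(0, a+b−1)] → w = 0.00
Rules with consequent 'minimal': {R2, R4} → strengths 0.59, 0.00
Aggregate via t-conorm [min(1, a+b)]: 0.59

0.59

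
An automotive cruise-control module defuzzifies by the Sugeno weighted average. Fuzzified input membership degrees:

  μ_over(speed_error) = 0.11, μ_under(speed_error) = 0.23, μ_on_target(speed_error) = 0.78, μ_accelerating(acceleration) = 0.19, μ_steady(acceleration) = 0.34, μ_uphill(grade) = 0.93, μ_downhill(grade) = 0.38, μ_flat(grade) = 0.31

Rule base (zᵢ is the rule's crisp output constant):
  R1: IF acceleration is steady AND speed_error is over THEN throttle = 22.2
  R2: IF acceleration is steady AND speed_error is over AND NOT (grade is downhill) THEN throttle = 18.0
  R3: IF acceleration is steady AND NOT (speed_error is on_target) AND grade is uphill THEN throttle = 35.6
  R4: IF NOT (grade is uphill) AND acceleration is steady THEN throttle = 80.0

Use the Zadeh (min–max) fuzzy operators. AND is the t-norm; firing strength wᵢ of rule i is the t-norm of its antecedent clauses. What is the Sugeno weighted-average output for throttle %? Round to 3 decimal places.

35.008

R1 (z=22.2): steady=0.34, over=0.11; AND[min(a, b)] → w = 0.11
R2 (z=18.0): steady=0.34, over=0.11, ¬downhill=1−0.38=0.62; AND[min(a, b)] → w = 0.11
R3 (z=35.6): steady=0.34, ¬on_target=1−0.78=0.22, uphill=0.93; AND[min(a, b)] → w = 0.22
R4 (z=80.0): ¬uphill=1−0.93=0.07, steady=0.34; AND[min(a, b)] → w = 0.07
Weighted average = (0.11·22.2 + 0.11·18.0 + 0.22·35.6 + 0.07·80.0) / (0.11 + 0.11 + 0.22 + 0.07)
  = 17.8540 / 0.5100 = 35.008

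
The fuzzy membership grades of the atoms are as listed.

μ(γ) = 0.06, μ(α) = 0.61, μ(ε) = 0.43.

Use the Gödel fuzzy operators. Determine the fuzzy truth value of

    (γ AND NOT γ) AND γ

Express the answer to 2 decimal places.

0.06

NOT γ = 1 − 0.06 = 0.94
γ AND NOT γ = min(a, b) on (0.06, 0.94) = 0.06
(γ AND NOT γ) AND γ = min(a, b) on (0.06, 0.06) = 0.06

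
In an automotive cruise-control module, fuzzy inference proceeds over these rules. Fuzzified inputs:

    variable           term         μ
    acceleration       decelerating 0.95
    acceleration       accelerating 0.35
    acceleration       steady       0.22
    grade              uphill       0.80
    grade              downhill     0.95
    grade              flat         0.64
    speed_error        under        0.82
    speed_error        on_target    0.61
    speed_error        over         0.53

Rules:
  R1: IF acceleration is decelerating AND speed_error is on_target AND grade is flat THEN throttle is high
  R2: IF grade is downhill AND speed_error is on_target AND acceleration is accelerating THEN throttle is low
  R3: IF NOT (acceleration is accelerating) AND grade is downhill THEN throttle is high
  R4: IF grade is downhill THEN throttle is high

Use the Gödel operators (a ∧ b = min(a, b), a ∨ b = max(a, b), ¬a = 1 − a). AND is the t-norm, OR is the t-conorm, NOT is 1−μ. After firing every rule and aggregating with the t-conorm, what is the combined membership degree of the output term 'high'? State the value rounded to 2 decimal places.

R1: decelerating=0.95, on_target=0.61, flat=0.64; AND[min(a, b)] → w = 0.61
R2: downhill=0.95, on_target=0.61, accelerating=0.35; AND[min(a, b)] → w = 0.35
R3: ¬accelerating=1−0.35=0.65, downhill=0.95; AND[min(a, b)] → w = 0.65
R4: downhill=0.95 → w = 0.95
Rules with consequent 'high': {R1, R3, R4} → strengths 0.61, 0.65, 0.95
Aggregate via t-conorm [max(a, b)]: 0.95

0.95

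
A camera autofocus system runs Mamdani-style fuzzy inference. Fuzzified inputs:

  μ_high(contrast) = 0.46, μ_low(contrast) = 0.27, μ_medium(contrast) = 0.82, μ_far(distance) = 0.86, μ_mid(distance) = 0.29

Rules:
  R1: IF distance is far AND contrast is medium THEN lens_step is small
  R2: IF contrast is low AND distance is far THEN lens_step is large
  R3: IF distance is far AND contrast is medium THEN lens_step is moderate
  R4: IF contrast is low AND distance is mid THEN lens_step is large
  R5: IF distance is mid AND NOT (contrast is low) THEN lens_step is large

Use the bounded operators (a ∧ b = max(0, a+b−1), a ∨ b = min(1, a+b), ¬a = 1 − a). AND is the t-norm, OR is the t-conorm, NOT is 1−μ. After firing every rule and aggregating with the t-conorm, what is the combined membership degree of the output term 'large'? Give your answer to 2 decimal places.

0.15

R1: far=0.86, medium=0.82; AND[max(0, a+b−1)] → w = 0.68
R2: low=0.27, far=0.86; AND[max(0, a+b−1)] → w = 0.13
R3: far=0.86, medium=0.82; AND[max(0, a+b−1)] → w = 0.68
R4: low=0.27, mid=0.29; AND[max(0, a+b−1)] → w = 0.00
R5: mid=0.29, ¬low=1−0.27=0.73; AND[max(0, a+b−1)] → w = 0.02
Rules with consequent 'large': {R2, R4, R5} → strengths 0.13, 0.00, 0.02
Aggregate via t-conorm [min(1, a+b)]: 0.15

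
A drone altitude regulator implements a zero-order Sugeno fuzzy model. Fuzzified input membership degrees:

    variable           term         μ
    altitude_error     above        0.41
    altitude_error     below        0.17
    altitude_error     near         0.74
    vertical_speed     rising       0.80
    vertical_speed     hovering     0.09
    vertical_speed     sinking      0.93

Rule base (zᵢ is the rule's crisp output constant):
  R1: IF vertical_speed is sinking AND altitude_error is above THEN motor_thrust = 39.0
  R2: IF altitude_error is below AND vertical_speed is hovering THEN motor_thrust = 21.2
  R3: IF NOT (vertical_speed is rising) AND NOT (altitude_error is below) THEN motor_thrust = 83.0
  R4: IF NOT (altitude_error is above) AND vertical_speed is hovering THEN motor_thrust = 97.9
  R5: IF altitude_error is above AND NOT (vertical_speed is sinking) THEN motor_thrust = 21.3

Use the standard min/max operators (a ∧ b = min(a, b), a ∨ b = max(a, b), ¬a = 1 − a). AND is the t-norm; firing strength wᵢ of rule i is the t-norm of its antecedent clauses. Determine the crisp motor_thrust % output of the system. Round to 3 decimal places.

R1 (z=39.0): sinking=0.93, above=0.41; AND[min(a, b)] → w = 0.41
R2 (z=21.2): below=0.17, hovering=0.09; AND[min(a, b)] → w = 0.09
R3 (z=83.0): ¬rising=1−0.80=0.20, ¬below=1−0.17=0.83; AND[min(a, b)] → w = 0.20
R4 (z=97.9): ¬above=1−0.41=0.59, hovering=0.09; AND[min(a, b)] → w = 0.09
R5 (z=21.3): above=0.41, ¬sinking=1−0.93=0.07; AND[min(a, b)] → w = 0.07
Weighted average = (0.41·39.0 + 0.09·21.2 + 0.20·83.0 + 0.09·97.9 + 0.07·21.3) / (0.41 + 0.09 + 0.20 + 0.09 + 0.07)
  = 44.8000 / 0.8600 = 52.093

52.093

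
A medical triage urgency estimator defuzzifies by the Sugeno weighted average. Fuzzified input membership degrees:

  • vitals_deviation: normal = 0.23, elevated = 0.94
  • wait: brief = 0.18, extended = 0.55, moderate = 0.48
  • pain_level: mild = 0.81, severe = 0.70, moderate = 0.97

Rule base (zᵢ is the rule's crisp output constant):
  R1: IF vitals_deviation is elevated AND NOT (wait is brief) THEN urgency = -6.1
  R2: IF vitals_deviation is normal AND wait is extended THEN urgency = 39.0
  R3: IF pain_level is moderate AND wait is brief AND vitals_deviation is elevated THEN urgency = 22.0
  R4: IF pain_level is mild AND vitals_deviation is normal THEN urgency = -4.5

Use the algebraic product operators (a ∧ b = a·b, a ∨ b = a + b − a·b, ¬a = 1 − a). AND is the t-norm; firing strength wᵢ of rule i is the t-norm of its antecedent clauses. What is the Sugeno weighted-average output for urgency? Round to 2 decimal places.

R1 (z=-6.1): elevated=0.94, ¬brief=1−0.18=0.82; AND[a·b] → w = 0.7708
R2 (z=39.0): normal=0.23, extended=0.55; AND[a·b] → w = 0.1265
R3 (z=22.0): moderate=0.97, brief=0.18, elevated=0.94; AND[a·b] → w = 0.1641
R4 (z=-4.5): mild=0.81, normal=0.23; AND[a·b] → w = 0.1863
Weighted average = (0.7708·-6.1 + 0.1265·39.0 + 0.1641·22.0 + 0.1863·-4.5) / (0.7708 + 0.1265 + 0.1641 + 0.1863)
  = 3.0040 / 1.2477 = 2.41

2.41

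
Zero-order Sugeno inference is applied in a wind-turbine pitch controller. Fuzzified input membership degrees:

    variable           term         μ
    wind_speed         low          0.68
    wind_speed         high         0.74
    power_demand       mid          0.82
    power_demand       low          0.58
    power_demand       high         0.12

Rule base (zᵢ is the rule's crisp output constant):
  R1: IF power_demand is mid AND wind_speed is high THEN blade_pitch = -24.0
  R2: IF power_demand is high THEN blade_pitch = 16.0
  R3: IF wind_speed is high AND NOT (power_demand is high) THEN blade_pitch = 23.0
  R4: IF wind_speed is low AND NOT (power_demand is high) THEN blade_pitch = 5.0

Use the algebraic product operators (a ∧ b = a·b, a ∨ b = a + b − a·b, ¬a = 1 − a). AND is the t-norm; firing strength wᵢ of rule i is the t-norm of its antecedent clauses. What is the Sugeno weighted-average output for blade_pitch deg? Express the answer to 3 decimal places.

2.695

R1 (z=-24.0): mid=0.82, high=0.74; AND[a·b] → w = 0.6068
R2 (z=16.0): high=0.12 → w = 0.1200
R3 (z=23.0): high=0.74, ¬high=1−0.12=0.88; AND[a·b] → w = 0.6512
R4 (z=5.0): low=0.68, ¬high=1−0.12=0.88; AND[a·b] → w = 0.5984
Weighted average = (0.6068·-24.0 + 0.1200·16.0 + 0.6512·23.0 + 0.5984·5.0) / (0.6068 + 0.1200 + 0.6512 + 0.5984)
  = 5.3264 / 1.9764 = 2.695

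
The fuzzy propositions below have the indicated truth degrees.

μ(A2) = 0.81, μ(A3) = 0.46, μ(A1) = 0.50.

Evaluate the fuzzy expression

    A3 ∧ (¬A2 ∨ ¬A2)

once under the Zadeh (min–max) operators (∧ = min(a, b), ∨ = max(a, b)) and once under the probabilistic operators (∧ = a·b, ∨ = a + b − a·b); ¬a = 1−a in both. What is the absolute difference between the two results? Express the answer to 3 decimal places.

0.032

Under Zadeh (min–max):
  ¬A2 = 1 − 0.81 = 0.19
  ¬A2 = 1 − 0.81 = 0.19
  ¬A2 ∨ ¬A2 = max(a, b) on (0.19, 0.19) = 0.19
  A3 ∧ (¬A2 ∨ ¬A2) = min(a, b) on (0.46, 0.19) = 0.19
  → value = 0.1900
Under probabilistic:
  ¬A2 = 1 − 0.8100 = 0.1900
  ¬A2 = 1 − 0.8100 = 0.1900
  ¬A2 ∨ ¬A2 = a + b − a·b on (0.1900, 0.1900) = 0.3439
  A3 ∧ (¬A2 ∨ ¬A2) = a·b on (0.4600, 0.3439) = 0.1582
  → value = 0.1582
|0.1900 − 0.1582| = 0.032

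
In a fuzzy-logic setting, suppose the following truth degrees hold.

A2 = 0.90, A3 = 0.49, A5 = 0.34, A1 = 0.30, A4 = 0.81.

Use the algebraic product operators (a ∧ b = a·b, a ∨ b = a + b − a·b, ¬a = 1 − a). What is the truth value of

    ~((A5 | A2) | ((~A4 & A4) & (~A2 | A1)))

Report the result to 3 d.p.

A5 | A2 = a + b − a·b on (0.3400, 0.9000) = 0.9340
~A4 = 1 − 0.8100 = 0.1900
~A4 & A4 = a·b on (0.1900, 0.8100) = 0.1539
~A2 = 1 − 0.9000 = 0.1000
~A2 | A1 = a + b − a·b on (0.1000, 0.3000) = 0.3700
(~A4 & A4) & (~A2 | A1) = a·b on (0.1539, 0.3700) = 0.0569
(A5 | A2) | ((~A4 & A4) & (~A2 | A1)) = a + b − a·b on (0.9340, 0.0569) = 0.9378
~((A5 | A2) | ((~A4 & A4) & (~A2 | A1))) = 1 − 0.9378 = 0.0622

0.062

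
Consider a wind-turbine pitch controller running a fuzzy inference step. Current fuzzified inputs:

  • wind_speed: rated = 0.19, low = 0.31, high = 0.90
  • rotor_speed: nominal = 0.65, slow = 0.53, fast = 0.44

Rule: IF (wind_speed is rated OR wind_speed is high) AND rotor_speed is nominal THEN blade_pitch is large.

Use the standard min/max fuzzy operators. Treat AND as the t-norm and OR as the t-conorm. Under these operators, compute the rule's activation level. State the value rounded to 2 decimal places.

0.65

firing strength: (rated=0.19 OR high=0.90) = 0.90; AND[min(a, b)] with nominal=0.65 → w = 0.65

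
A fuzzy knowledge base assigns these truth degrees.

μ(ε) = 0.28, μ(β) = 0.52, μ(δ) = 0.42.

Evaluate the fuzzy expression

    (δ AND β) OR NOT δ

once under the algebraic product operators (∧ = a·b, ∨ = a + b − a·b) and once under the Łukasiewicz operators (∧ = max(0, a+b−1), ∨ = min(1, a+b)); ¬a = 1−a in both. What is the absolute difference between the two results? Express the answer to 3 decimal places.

Under algebraic product:
  δ AND β = a·b on (0.4200, 0.5200) = 0.2184
  NOT δ = 1 − 0.4200 = 0.5800
  (δ AND β) OR NOT δ = a + b − a·b on (0.2184, 0.5800) = 0.6717
  → value = 0.6717
Under Łukasiewicz:
  δ AND β = max(0, a+b−1) on (0.42, 0.52) = 0.00
  NOT δ = 1 − 0.42 = 0.58
  (δ AND β) OR NOT δ = min(1, a+b) on (0.00, 0.58) = 0.58
  → value = 0.5800
|0.6717 − 0.5800| = 0.092

0.092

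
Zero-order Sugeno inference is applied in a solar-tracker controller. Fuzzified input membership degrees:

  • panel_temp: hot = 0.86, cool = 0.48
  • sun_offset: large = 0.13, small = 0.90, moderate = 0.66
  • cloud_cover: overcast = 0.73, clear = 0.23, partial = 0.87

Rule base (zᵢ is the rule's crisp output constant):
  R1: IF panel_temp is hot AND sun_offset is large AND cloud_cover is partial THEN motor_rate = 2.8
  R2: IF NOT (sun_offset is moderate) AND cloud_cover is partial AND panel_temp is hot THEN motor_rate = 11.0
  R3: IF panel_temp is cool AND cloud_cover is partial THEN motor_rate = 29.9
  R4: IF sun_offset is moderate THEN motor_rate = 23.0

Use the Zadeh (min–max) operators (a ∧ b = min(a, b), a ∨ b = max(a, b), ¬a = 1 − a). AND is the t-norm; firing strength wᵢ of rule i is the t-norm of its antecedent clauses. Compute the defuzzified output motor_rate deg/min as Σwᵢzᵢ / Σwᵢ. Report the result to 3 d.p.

R1 (z=2.8): hot=0.86, large=0.13, partial=0.87; AND[min(a, b)] → w = 0.13
R2 (z=11.0): ¬moderate=1−0.66=0.34, partial=0.87, hot=0.86; AND[min(a, b)] → w = 0.34
R3 (z=29.9): cool=0.48, partial=0.87; AND[min(a, b)] → w = 0.48
R4 (z=23.0): moderate=0.66 → w = 0.66
Weighted average = (0.13·2.8 + 0.34·11.0 + 0.48·29.9 + 0.66·23.0) / (0.13 + 0.34 + 0.48 + 0.66)
  = 33.6360 / 1.6100 = 20.892

20.892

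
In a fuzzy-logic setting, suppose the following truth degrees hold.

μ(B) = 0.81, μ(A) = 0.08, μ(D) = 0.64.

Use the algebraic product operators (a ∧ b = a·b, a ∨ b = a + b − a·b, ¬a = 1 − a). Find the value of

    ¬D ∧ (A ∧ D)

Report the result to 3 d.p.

¬D = 1 − 0.6400 = 0.3600
A ∧ D = a·b on (0.0800, 0.6400) = 0.0512
¬D ∧ (A ∧ D) = a·b on (0.3600, 0.0512) = 0.0184

0.018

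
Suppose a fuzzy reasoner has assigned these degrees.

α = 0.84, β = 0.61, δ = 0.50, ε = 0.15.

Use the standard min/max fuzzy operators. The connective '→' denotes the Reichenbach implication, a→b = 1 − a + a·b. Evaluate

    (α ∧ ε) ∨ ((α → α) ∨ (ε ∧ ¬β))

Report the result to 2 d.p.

α ∧ ε = min(a, b) on (0.84, 0.15) = 0.15
α → α  [Reichenbach: 1 − a + a·b] with a=0.84, b=0.84 → 0.87
¬β = 1 − 0.61 = 0.39
ε ∧ ¬β = min(a, b) on (0.15, 0.39) = 0.15
(α → α) ∨ (ε ∧ ¬β) = max(a, b) on (0.87, 0.15) = 0.87
(α ∧ ε) ∨ ((α → α) ∨ (ε ∧ ¬β)) = max(a, b) on (0.15, 0.87) = 0.87

0.87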